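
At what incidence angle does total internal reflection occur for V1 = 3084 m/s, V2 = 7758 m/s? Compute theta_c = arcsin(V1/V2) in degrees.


V1/V2 = 3084/7758 = 0.397525
theta_c = arcsin(0.397525) = 23.4236 degrees

23.4236


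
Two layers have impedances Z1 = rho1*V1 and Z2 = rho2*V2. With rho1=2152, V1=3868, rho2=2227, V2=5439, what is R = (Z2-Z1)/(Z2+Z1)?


Z1 = 2152 * 3868 = 8323936
Z2 = 2227 * 5439 = 12112653
R = (12112653 - 8323936) / (12112653 + 8323936) = 3788717 / 20436589 = 0.1854

0.1854


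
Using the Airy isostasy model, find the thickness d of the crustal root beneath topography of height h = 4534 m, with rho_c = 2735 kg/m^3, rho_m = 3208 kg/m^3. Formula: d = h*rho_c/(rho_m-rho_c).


rho_m - rho_c = 3208 - 2735 = 473
d = 4534 * 2735 / 473
= 12400490 / 473
= 26216.68 m

26216.68


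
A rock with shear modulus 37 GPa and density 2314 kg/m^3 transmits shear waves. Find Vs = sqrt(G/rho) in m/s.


Convert G to Pa: G = 37e9 Pa
Compute G/rho = 37e9 / 2314 = 15989628.3492
Vs = sqrt(15989628.3492) = 3998.7 m/s

3998.7


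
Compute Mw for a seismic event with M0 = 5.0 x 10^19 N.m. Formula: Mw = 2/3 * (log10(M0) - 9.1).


log10(M0) = log10(5.0 x 10^19) = 19.699
Mw = 2/3 * (19.699 - 9.1)
= 2/3 * 10.599
= 7.07

7.07


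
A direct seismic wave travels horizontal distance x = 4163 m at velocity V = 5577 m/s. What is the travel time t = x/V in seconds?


t = x / V
= 4163 / 5577
= 0.7465 s

0.7465


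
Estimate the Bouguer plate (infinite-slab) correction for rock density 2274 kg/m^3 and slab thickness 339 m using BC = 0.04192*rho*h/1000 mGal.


BC = 0.04192 * rho * h / 1000
= 0.04192 * 2274 * 339 / 1000
= 32.3155 mGal

32.3155


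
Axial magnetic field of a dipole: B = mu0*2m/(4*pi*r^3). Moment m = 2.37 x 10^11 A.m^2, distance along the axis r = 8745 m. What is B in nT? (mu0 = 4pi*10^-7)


m = 2.37 x 10^11 = 237000000000 A.m^2
2m = 474000000000 A.m^2
r^3 = 8745^3 = 668774093625
B = (4pi*10^-7) * 474000000000 / (4*pi * 668774093625) * 1e9
= 595645.967121 / 8404063117773.89 * 1e9
= 70.876 nT

70.876


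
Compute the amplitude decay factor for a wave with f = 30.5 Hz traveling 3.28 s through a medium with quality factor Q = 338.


pi*f*t/Q = pi*30.5*3.28/338 = 0.929837
A/A0 = exp(-0.929837) = 0.394618

0.394618


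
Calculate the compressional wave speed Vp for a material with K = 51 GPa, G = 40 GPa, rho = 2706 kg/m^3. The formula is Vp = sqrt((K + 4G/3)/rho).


First compute the effective modulus:
K + 4G/3 = 51e9 + 4*40e9/3 = 104333333333.33 Pa
Then divide by density:
104333333333.33 / 2706 = 38556294.6539 Pa/(kg/m^3)
Take the square root:
Vp = sqrt(38556294.6539) = 6209.37 m/s

6209.37


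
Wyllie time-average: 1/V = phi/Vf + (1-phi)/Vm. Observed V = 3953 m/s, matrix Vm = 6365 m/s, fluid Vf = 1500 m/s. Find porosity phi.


1/V - 1/Vm = 1/3953 - 1/6365 = 9.586e-05
1/Vf - 1/Vm = 1/1500 - 1/6365 = 0.00050956
phi = 9.586e-05 / 0.00050956 = 0.1881

0.1881


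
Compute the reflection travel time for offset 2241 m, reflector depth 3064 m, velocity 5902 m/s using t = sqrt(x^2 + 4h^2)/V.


x^2 + 4h^2 = 2241^2 + 4*3064^2 = 5022081 + 37552384 = 42574465
sqrt(42574465) = 6524.9111
t = 6524.9111 / 5902 = 1.1055 s

1.1055


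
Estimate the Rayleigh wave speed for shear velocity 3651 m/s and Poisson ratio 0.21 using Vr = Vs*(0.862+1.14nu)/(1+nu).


Numerator factor = 0.862 + 1.14*0.21 = 1.1014
Denominator = 1 + 0.21 = 1.21
Vr = 3651 * 1.1014 / 1.21 = 3323.32 m/s

3323.32


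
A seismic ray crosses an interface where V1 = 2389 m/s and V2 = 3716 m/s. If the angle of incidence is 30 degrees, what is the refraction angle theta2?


sin(theta1) = sin(30 deg) = 0.5
sin(theta2) = V2/V1 * sin(theta1) = 3716/2389 * 0.5 = 0.777731
theta2 = arcsin(0.777731) = 51.0533 degrees

51.0533


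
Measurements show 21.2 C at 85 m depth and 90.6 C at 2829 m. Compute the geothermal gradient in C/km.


dT = 90.6 - 21.2 = 69.4 C
dz = 2829 - 85 = 2744 m
gradient = dT/dz * 1000 = 69.4/2744 * 1000 = 25.2915 C/km

25.2915


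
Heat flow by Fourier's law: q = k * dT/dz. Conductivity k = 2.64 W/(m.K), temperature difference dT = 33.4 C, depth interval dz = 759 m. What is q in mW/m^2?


q = k * dT / dz * 1000
= 2.64 * 33.4 / 759 * 1000
= 0.116174 * 1000
= 116.1739 mW/m^2

116.1739


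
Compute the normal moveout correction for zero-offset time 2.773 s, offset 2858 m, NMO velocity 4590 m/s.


x/Vnmo = 2858/4590 = 0.622658
(x/Vnmo)^2 = 0.387703
t0^2 = 7.689529
sqrt(7.689529 + 0.387703) = 2.842047
dt = 2.842047 - 2.773 = 0.069047

0.069047


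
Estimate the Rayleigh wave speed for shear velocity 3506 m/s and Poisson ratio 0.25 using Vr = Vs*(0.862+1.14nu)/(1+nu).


Numerator factor = 0.862 + 1.14*0.25 = 1.147
Denominator = 1 + 0.25 = 1.25
Vr = 3506 * 1.147 / 1.25 = 3217.11 m/s

3217.11


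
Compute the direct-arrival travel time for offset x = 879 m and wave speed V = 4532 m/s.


t = x / V
= 879 / 4532
= 0.194 s

0.194


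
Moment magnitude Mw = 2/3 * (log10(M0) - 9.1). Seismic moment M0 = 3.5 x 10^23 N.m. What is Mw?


log10(M0) = log10(3.5 x 10^23) = 23.5441
Mw = 2/3 * (23.5441 - 9.1)
= 2/3 * 14.4441
= 9.63

9.63


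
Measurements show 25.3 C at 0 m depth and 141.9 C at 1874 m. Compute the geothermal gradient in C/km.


dT = 141.9 - 25.3 = 116.6 C
dz = 1874 - 0 = 1874 m
gradient = dT/dz * 1000 = 116.6/1874 * 1000 = 62.2199 C/km

62.2199


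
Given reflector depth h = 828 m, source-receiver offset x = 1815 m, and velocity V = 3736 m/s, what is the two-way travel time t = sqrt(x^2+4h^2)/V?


x^2 + 4h^2 = 1815^2 + 4*828^2 = 3294225 + 2742336 = 6036561
sqrt(6036561) = 2456.9414
t = 2456.9414 / 3736 = 0.6576 s

0.6576


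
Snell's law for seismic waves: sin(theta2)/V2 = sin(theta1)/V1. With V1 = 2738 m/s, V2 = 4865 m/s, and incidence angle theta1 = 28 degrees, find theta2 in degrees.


sin(theta1) = sin(28 deg) = 0.469472
sin(theta2) = V2/V1 * sin(theta1) = 4865/2738 * 0.469472 = 0.834178
theta2 = arcsin(0.834178) = 56.5303 degrees

56.5303


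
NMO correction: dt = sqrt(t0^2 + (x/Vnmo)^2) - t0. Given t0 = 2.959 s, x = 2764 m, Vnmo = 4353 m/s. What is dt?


x/Vnmo = 2764/4353 = 0.634964
(x/Vnmo)^2 = 0.40318
t0^2 = 8.755681
sqrt(8.755681 + 0.40318) = 3.026361
dt = 3.026361 - 2.959 = 0.067361

0.067361


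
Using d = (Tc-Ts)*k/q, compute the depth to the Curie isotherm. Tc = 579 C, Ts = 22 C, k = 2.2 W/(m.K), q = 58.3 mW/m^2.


T_Curie - T_surf = 579 - 22 = 557 C
Convert q to W/m^2: 58.3 mW/m^2 = 0.0583 W/m^2
d = 557 * 2.2 / 0.0583 = 21018.87 m

21018.87


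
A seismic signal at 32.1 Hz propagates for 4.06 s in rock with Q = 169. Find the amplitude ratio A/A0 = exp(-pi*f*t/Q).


pi*f*t/Q = pi*32.1*4.06/169 = 2.42267
A/A0 = exp(-2.42267) = 0.088685

0.088685


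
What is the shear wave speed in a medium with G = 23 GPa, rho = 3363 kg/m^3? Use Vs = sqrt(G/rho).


Convert G to Pa: G = 23e9 Pa
Compute G/rho = 23e9 / 3363 = 6839131.7276
Vs = sqrt(6839131.7276) = 2615.17 m/s

2615.17


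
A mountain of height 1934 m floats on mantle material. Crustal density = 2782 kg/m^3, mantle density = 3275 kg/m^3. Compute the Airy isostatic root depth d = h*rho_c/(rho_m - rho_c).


rho_m - rho_c = 3275 - 2782 = 493
d = 1934 * 2782 / 493
= 5380388 / 493
= 10913.57 m

10913.57


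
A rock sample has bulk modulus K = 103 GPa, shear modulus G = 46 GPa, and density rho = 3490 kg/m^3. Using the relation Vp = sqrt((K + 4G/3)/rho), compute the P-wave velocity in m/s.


First compute the effective modulus:
K + 4G/3 = 103e9 + 4*46e9/3 = 164333333333.33 Pa
Then divide by density:
164333333333.33 / 3490 = 47086914.9952 Pa/(kg/m^3)
Take the square root:
Vp = sqrt(47086914.9952) = 6861.99 m/s

6861.99


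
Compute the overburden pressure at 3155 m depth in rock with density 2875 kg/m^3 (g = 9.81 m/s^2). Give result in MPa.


P = rho * g * z / 1e6
= 2875 * 9.81 * 3155 / 1e6
= 88982831.25 / 1e6
= 88.9828 MPa

88.9828


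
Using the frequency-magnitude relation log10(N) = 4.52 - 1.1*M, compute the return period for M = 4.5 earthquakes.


log10(N) = 4.52 - 1.1*4.5 = -0.43
N = 10^-0.43 = 0.371535
T = 1/N = 1/0.371535 = 2.6915 years

2.6915


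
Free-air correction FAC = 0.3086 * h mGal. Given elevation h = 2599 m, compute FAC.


FAC = 0.3086 * h
= 0.3086 * 2599
= 802.0514 mGal

802.0514


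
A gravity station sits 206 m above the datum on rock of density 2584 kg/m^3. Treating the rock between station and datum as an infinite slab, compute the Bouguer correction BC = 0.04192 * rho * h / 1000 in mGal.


BC = 0.04192 * rho * h / 1000
= 0.04192 * 2584 * 206 / 1000
= 22.3142 mGal

22.3142


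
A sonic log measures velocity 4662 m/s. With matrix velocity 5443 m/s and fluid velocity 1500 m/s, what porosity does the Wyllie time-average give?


1/V - 1/Vm = 1/4662 - 1/5443 = 3.078e-05
1/Vf - 1/Vm = 1/1500 - 1/5443 = 0.00048294
phi = 3.078e-05 / 0.00048294 = 0.0637

0.0637


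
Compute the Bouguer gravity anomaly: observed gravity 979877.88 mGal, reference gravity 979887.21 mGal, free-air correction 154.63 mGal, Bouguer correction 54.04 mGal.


BA = g_obs - g_ref + FAC - BC
= 979877.88 - 979887.21 + 154.63 - 54.04
= 91.26 mGal

91.26


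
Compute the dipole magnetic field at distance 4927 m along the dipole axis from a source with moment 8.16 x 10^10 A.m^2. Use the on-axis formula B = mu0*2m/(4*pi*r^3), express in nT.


m = 8.16 x 10^10 = 81600000000 A.m^2
2m = 163200000000 A.m^2
r^3 = 4927^3 = 119604545983
B = (4pi*10^-7) * 163200000000 / (4*pi * 119604545983) * 1e9
= 205083.168426 / 1502995051984.54 * 1e9
= 136.4497 nT

136.4497


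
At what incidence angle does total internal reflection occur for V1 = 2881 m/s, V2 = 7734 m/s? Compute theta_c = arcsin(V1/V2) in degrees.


V1/V2 = 2881/7734 = 0.372511
theta_c = arcsin(0.372511) = 21.8706 degrees

21.8706


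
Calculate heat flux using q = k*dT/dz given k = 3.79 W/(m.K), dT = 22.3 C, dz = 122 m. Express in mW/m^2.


q = k * dT / dz * 1000
= 3.79 * 22.3 / 122 * 1000
= 0.692762 * 1000
= 692.7623 mW/m^2

692.7623


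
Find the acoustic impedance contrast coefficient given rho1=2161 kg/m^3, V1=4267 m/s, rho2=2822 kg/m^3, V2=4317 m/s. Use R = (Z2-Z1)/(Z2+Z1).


Z1 = 2161 * 4267 = 9220987
Z2 = 2822 * 4317 = 12182574
R = (12182574 - 9220987) / (12182574 + 9220987) = 2961587 / 21403561 = 0.1384

0.1384


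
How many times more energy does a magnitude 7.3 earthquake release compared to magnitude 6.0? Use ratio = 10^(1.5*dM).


M2 - M1 = 7.3 - 6.0 = 1.3
1.5 * 1.3 = 1.95
ratio = 10^1.95 = 89.13

89.13


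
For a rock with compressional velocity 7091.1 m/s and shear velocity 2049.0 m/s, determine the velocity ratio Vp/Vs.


Vp/Vs = 7091.1 / 2049.0
= 3.4608

3.4608


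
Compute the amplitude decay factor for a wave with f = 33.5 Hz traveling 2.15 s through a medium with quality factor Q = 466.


pi*f*t/Q = pi*33.5*2.15/466 = 0.485565
A/A0 = exp(-0.485565) = 0.61535

0.61535


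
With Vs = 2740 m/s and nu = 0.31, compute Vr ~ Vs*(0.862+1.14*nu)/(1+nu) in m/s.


Numerator factor = 0.862 + 1.14*0.31 = 1.2154
Denominator = 1 + 0.31 = 1.31
Vr = 2740 * 1.2154 / 1.31 = 2542.13 m/s

2542.13


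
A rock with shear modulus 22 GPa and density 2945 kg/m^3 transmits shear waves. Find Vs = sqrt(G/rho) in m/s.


Convert G to Pa: G = 22e9 Pa
Compute G/rho = 22e9 / 2945 = 7470288.6248
Vs = sqrt(7470288.6248) = 2733.18 m/s

2733.18


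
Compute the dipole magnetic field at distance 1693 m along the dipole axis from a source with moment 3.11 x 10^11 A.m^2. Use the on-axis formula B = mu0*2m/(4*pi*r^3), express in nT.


m = 3.11 x 10^11 = 311000000000 A.m^2
2m = 622000000000 A.m^2
r^3 = 1693^3 = 4852559557
B = (4pi*10^-7) * 622000000000 / (4*pi * 4852559557) * 1e9
= 781628.252213 / 60979061821.51 * 1e9
= 12817.9777 nT

12817.9777


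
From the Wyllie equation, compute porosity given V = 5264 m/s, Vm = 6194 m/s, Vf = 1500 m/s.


1/V - 1/Vm = 1/5264 - 1/6194 = 2.852e-05
1/Vf - 1/Vm = 1/1500 - 1/6194 = 0.00050522
phi = 2.852e-05 / 0.00050522 = 0.0565

0.0565


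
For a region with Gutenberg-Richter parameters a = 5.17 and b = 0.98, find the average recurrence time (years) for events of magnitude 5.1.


log10(N) = 5.17 - 0.98*5.1 = 0.172
N = 10^0.172 = 1.485936
T = 1/N = 1/1.485936 = 0.673 years

0.673


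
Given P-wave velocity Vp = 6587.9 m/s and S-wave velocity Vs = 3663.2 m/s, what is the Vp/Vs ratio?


Vp/Vs = 6587.9 / 3663.2
= 1.7984

1.7984


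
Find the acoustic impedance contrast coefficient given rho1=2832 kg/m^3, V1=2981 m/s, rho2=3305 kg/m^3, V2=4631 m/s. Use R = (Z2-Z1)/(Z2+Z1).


Z1 = 2832 * 2981 = 8442192
Z2 = 3305 * 4631 = 15305455
R = (15305455 - 8442192) / (15305455 + 8442192) = 6863263 / 23747647 = 0.289

0.289


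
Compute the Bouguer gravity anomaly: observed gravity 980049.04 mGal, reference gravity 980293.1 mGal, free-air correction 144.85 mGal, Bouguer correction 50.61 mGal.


BA = g_obs - g_ref + FAC - BC
= 980049.04 - 980293.1 + 144.85 - 50.61
= -149.82 mGal

-149.82


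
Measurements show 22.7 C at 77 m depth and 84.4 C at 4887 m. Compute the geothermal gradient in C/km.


dT = 84.4 - 22.7 = 61.7 C
dz = 4887 - 77 = 4810 m
gradient = dT/dz * 1000 = 61.7/4810 * 1000 = 12.8274 C/km

12.8274


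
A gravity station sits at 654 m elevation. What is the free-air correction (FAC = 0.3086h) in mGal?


FAC = 0.3086 * h
= 0.3086 * 654
= 201.8244 mGal

201.8244


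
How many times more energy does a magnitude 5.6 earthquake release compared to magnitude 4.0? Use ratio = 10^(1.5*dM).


M2 - M1 = 5.6 - 4.0 = 1.6
1.5 * 1.6 = 2.4
ratio = 10^2.4 = 251.19

251.19


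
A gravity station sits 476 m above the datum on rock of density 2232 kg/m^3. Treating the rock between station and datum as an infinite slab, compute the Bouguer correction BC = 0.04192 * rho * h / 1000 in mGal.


BC = 0.04192 * rho * h / 1000
= 0.04192 * 2232 * 476 / 1000
= 44.5371 mGal

44.5371


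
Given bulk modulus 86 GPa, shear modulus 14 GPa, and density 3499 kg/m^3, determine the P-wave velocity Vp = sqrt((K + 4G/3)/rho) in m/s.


First compute the effective modulus:
K + 4G/3 = 86e9 + 4*14e9/3 = 104666666666.67 Pa
Then divide by density:
104666666666.67 / 3499 = 29913308.5644 Pa/(kg/m^3)
Take the square root:
Vp = sqrt(29913308.5644) = 5469.31 m/s

5469.31


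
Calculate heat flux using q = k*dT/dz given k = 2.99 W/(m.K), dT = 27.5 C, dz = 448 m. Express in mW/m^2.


q = k * dT / dz * 1000
= 2.99 * 27.5 / 448 * 1000
= 0.183538 * 1000
= 183.5379 mW/m^2

183.5379


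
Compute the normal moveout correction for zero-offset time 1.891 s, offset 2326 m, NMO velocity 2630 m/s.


x/Vnmo = 2326/2630 = 0.884411
(x/Vnmo)^2 = 0.782182
t0^2 = 3.575881
sqrt(3.575881 + 0.782182) = 2.087597
dt = 2.087597 - 1.891 = 0.196597

0.196597


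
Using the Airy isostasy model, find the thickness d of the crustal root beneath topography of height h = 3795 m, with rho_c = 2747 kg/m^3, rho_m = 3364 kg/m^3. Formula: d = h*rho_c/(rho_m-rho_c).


rho_m - rho_c = 3364 - 2747 = 617
d = 3795 * 2747 / 617
= 10424865 / 617
= 16896.05 m

16896.05


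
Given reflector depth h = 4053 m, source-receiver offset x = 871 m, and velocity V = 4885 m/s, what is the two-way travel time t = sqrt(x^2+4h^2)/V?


x^2 + 4h^2 = 871^2 + 4*4053^2 = 758641 + 65707236 = 66465877
sqrt(66465877) = 8152.6607
t = 8152.6607 / 4885 = 1.6689 s

1.6689


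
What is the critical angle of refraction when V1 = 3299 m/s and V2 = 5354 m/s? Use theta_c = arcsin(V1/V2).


V1/V2 = 3299/5354 = 0.616175
theta_c = arcsin(0.616175) = 38.0373 degrees

38.0373


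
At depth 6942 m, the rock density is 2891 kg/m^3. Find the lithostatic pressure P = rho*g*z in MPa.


P = rho * g * z / 1e6
= 2891 * 9.81 * 6942 / 1e6
= 196880048.82 / 1e6
= 196.88 MPa

196.88


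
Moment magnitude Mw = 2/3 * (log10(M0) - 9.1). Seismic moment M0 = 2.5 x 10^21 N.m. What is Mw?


log10(M0) = log10(2.5 x 10^21) = 21.3979
Mw = 2/3 * (21.3979 - 9.1)
= 2/3 * 12.2979
= 8.2

8.2


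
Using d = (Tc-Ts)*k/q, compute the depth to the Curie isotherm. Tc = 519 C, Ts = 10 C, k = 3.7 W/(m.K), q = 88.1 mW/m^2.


T_Curie - T_surf = 519 - 10 = 509 C
Convert q to W/m^2: 88.1 mW/m^2 = 0.0881 W/m^2
d = 509 * 3.7 / 0.0881 = 21376.84 m

21376.84


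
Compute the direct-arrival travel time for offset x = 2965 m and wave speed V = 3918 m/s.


t = x / V
= 2965 / 3918
= 0.7568 s

0.7568


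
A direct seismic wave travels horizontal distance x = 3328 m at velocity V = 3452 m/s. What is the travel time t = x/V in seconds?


t = x / V
= 3328 / 3452
= 0.9641 s

0.9641


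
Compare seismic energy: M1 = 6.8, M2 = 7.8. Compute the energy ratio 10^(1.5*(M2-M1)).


M2 - M1 = 7.8 - 6.8 = 1.0
1.5 * 1.0 = 1.5
ratio = 10^1.5 = 31.62

31.62


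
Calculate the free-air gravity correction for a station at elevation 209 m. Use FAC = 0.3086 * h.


FAC = 0.3086 * h
= 0.3086 * 209
= 64.4974 mGal

64.4974


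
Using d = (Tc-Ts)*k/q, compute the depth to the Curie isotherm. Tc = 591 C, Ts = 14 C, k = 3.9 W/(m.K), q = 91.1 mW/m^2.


T_Curie - T_surf = 591 - 14 = 577 C
Convert q to W/m^2: 91.1 mW/m^2 = 0.0911 W/m^2
d = 577 * 3.9 / 0.0911 = 24701.43 m

24701.43


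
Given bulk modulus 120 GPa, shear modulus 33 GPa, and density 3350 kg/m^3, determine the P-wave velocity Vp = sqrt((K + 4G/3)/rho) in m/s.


First compute the effective modulus:
K + 4G/3 = 120e9 + 4*33e9/3 = 164000000000.0 Pa
Then divide by density:
164000000000.0 / 3350 = 48955223.8806 Pa/(kg/m^3)
Take the square root:
Vp = sqrt(48955223.8806) = 6996.8 m/s

6996.8


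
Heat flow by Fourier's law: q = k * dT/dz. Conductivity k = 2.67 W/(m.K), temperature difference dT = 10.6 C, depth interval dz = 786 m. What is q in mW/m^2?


q = k * dT / dz * 1000
= 2.67 * 10.6 / 786 * 1000
= 0.036008 * 1000
= 36.0076 mW/m^2

36.0076


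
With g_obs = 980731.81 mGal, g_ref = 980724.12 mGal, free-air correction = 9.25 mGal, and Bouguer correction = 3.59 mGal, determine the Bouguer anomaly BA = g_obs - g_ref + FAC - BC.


BA = g_obs - g_ref + FAC - BC
= 980731.81 - 980724.12 + 9.25 - 3.59
= 13.35 mGal

13.35


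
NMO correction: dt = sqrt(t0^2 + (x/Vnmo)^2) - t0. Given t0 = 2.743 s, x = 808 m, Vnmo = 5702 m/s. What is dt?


x/Vnmo = 808/5702 = 0.141705
(x/Vnmo)^2 = 0.02008
t0^2 = 7.524049
sqrt(7.524049 + 0.02008) = 2.746658
dt = 2.746658 - 2.743 = 0.003658

0.003658


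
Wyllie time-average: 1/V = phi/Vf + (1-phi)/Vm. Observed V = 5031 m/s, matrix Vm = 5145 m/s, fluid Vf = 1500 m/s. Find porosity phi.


1/V - 1/Vm = 1/5031 - 1/5145 = 4.4e-06
1/Vf - 1/Vm = 1/1500 - 1/5145 = 0.0004723
phi = 4.4e-06 / 0.0004723 = 0.0093

0.0093


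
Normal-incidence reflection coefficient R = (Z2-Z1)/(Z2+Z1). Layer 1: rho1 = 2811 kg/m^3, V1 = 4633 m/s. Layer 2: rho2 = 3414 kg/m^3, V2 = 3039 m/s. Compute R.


Z1 = 2811 * 4633 = 13023363
Z2 = 3414 * 3039 = 10375146
R = (10375146 - 13023363) / (10375146 + 13023363) = -2648217 / 23398509 = -0.1132

-0.1132


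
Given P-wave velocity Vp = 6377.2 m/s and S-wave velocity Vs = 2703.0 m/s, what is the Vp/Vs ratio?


Vp/Vs = 6377.2 / 2703.0
= 2.3593

2.3593


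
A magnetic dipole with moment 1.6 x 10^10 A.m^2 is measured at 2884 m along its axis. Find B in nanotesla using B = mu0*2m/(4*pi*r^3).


m = 1.6 x 10^10 = 16000000000 A.m^2
2m = 32000000000 A.m^2
r^3 = 2884^3 = 23987543104
B = (4pi*10^-7) * 32000000000 / (4*pi * 23987543104) * 1e9
= 40212.385966 / 301436356772.78 * 1e9
= 133.4026 nT

133.4026


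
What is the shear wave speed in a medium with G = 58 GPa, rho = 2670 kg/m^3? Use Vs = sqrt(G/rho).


Convert G to Pa: G = 58e9 Pa
Compute G/rho = 58e9 / 2670 = 21722846.4419
Vs = sqrt(21722846.4419) = 4660.78 m/s

4660.78


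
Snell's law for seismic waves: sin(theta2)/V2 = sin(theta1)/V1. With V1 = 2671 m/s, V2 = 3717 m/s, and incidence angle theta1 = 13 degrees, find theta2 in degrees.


sin(theta1) = sin(13 deg) = 0.224951
sin(theta2) = V2/V1 * sin(theta1) = 3717/2671 * 0.224951 = 0.313045
theta2 = arcsin(0.313045) = 18.2428 degrees

18.2428


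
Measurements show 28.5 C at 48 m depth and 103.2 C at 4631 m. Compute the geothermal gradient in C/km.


dT = 103.2 - 28.5 = 74.7 C
dz = 4631 - 48 = 4583 m
gradient = dT/dz * 1000 = 74.7/4583 * 1000 = 16.2994 C/km

16.2994


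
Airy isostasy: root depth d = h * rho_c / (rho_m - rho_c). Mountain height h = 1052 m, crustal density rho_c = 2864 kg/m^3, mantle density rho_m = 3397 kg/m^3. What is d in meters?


rho_m - rho_c = 3397 - 2864 = 533
d = 1052 * 2864 / 533
= 3012928 / 533
= 5652.77 m

5652.77


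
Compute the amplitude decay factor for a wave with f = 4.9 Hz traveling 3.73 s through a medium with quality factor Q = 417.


pi*f*t/Q = pi*4.9*3.73/417 = 0.137695
A/A0 = exp(-0.137695) = 0.871364

0.871364


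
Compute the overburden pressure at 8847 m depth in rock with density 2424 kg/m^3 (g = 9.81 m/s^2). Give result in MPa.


P = rho * g * z / 1e6
= 2424 * 9.81 * 8847 / 1e6
= 210376705.68 / 1e6
= 210.3767 MPa

210.3767


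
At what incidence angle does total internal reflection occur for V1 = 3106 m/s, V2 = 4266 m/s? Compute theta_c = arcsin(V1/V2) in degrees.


V1/V2 = 3106/4266 = 0.728083
theta_c = arcsin(0.728083) = 46.7259 degrees

46.7259


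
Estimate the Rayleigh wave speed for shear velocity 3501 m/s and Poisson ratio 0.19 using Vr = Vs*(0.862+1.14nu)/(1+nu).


Numerator factor = 0.862 + 1.14*0.19 = 1.0786
Denominator = 1 + 0.19 = 1.19
Vr = 3501 * 1.0786 / 1.19 = 3173.26 m/s

3173.26


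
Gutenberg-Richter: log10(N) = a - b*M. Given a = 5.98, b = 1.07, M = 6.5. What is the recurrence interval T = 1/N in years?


log10(N) = 5.98 - 1.07*6.5 = -0.975
N = 10^-0.975 = 0.105925
T = 1/N = 1/0.105925 = 9.4406 years

9.4406


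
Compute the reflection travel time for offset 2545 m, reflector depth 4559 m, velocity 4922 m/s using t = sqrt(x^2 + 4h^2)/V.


x^2 + 4h^2 = 2545^2 + 4*4559^2 = 6477025 + 83137924 = 89614949
sqrt(89614949) = 9466.5173
t = 9466.5173 / 4922 = 1.9233 s

1.9233


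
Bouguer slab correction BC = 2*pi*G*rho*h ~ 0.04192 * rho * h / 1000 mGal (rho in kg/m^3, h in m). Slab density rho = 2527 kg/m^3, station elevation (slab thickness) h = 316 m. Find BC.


BC = 0.04192 * rho * h / 1000
= 0.04192 * 2527 * 316 / 1000
= 33.4745 mGal

33.4745


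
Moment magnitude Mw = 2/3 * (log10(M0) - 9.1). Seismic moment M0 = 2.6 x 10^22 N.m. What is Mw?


log10(M0) = log10(2.6 x 10^22) = 22.415
Mw = 2/3 * (22.415 - 9.1)
= 2/3 * 13.315
= 8.88

8.88


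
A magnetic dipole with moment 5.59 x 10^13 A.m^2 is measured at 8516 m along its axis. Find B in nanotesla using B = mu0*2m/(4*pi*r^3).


m = 5.59 x 10^13 = 55900000000000 A.m^2
2m = 111800000000000 A.m^2
r^3 = 8516^3 = 617599532096
B = (4pi*10^-7) * 111800000000000 / (4*pi * 617599532096) * 1e9
= 140492023.468536 / 7760984611573.15 * 1e9
= 18102.3453 nT

18102.3453


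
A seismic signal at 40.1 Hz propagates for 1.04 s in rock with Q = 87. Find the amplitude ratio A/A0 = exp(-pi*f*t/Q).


pi*f*t/Q = pi*40.1*1.04/87 = 1.505942
A/A0 = exp(-1.505942) = 0.221808

0.221808


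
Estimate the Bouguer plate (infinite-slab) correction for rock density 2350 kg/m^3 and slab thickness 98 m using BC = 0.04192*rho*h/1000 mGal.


BC = 0.04192 * rho * h / 1000
= 0.04192 * 2350 * 98 / 1000
= 9.6542 mGal

9.6542


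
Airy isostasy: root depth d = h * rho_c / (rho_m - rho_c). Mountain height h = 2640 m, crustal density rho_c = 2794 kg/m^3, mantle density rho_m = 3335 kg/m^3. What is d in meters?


rho_m - rho_c = 3335 - 2794 = 541
d = 2640 * 2794 / 541
= 7376160 / 541
= 13634.31 m

13634.31


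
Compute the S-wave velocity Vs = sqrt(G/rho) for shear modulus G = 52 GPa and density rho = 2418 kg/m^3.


Convert G to Pa: G = 52e9 Pa
Compute G/rho = 52e9 / 2418 = 21505376.3441
Vs = sqrt(21505376.3441) = 4637.39 m/s

4637.39


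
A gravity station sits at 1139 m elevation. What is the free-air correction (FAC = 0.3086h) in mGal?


FAC = 0.3086 * h
= 0.3086 * 1139
= 351.4954 mGal

351.4954


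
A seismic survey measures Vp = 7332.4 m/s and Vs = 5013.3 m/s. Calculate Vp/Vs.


Vp/Vs = 7332.4 / 5013.3
= 1.4626

1.4626


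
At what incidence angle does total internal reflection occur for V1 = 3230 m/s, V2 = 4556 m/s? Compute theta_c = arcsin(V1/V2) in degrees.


V1/V2 = 3230/4556 = 0.708955
theta_c = arcsin(0.708955) = 45.15 degrees

45.15


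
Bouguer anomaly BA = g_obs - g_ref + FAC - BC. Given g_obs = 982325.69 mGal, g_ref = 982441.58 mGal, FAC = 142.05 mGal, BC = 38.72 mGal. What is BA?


BA = g_obs - g_ref + FAC - BC
= 982325.69 - 982441.58 + 142.05 - 38.72
= -12.56 mGal

-12.56


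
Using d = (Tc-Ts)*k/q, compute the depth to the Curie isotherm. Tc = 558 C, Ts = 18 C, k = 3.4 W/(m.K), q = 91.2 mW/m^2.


T_Curie - T_surf = 558 - 18 = 540 C
Convert q to W/m^2: 91.2 mW/m^2 = 0.0912 W/m^2
d = 540 * 3.4 / 0.0912 = 20131.58 m

20131.58


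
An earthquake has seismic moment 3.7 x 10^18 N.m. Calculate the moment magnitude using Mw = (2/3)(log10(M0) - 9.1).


log10(M0) = log10(3.7 x 10^18) = 18.5682
Mw = 2/3 * (18.5682 - 9.1)
= 2/3 * 9.4682
= 6.31

6.31


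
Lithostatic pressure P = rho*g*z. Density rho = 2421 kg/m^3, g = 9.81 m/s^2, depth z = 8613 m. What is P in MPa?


P = rho * g * z / 1e6
= 2421 * 9.81 * 8613 / 1e6
= 204558836.13 / 1e6
= 204.5588 MPa

204.5588


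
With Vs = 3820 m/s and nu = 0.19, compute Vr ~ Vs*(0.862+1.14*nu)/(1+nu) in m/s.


Numerator factor = 0.862 + 1.14*0.19 = 1.0786
Denominator = 1 + 0.19 = 1.19
Vr = 3820 * 1.0786 / 1.19 = 3462.4 m/s

3462.4


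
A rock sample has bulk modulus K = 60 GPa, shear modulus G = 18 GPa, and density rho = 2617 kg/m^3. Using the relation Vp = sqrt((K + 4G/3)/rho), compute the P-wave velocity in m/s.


First compute the effective modulus:
K + 4G/3 = 60e9 + 4*18e9/3 = 84000000000.0 Pa
Then divide by density:
84000000000.0 / 2617 = 32097821.9335 Pa/(kg/m^3)
Take the square root:
Vp = sqrt(32097821.9335) = 5665.49 m/s

5665.49


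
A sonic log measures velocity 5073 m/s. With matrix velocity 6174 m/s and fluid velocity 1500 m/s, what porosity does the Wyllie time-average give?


1/V - 1/Vm = 1/5073 - 1/6174 = 3.515e-05
1/Vf - 1/Vm = 1/1500 - 1/6174 = 0.0005047
phi = 3.515e-05 / 0.0005047 = 0.0697

0.0697


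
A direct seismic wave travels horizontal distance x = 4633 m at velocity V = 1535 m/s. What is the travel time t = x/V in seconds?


t = x / V
= 4633 / 1535
= 3.0182 s

3.0182


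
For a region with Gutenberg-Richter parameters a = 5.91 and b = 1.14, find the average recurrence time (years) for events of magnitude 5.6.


log10(N) = 5.91 - 1.14*5.6 = -0.474
N = 10^-0.474 = 0.335738
T = 1/N = 1/0.335738 = 2.9785 years

2.9785


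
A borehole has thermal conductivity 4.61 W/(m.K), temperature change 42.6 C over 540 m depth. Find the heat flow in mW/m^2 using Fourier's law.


q = k * dT / dz * 1000
= 4.61 * 42.6 / 540 * 1000
= 0.363678 * 1000
= 363.6778 mW/m^2

363.6778


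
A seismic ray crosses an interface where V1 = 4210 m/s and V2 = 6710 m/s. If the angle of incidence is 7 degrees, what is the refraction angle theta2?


sin(theta1) = sin(7 deg) = 0.121869
sin(theta2) = V2/V1 * sin(theta1) = 6710/4210 * 0.121869 = 0.194238
theta2 = arcsin(0.194238) = 11.2002 degrees

11.2002


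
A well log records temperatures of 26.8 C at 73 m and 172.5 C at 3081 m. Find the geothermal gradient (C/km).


dT = 172.5 - 26.8 = 145.7 C
dz = 3081 - 73 = 3008 m
gradient = dT/dz * 1000 = 145.7/3008 * 1000 = 48.4375 C/km

48.4375


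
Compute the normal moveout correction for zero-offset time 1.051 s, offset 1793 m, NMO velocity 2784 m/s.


x/Vnmo = 1793/2784 = 0.644037
(x/Vnmo)^2 = 0.414784
t0^2 = 1.104601
sqrt(1.104601 + 0.414784) = 1.232633
dt = 1.232633 - 1.051 = 0.181633

0.181633


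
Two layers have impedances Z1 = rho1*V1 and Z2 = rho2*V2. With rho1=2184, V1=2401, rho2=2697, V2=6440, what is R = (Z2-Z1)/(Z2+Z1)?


Z1 = 2184 * 2401 = 5243784
Z2 = 2697 * 6440 = 17368680
R = (17368680 - 5243784) / (17368680 + 5243784) = 12124896 / 22612464 = 0.5362

0.5362


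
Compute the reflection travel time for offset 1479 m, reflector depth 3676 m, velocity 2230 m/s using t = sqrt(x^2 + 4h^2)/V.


x^2 + 4h^2 = 1479^2 + 4*3676^2 = 2187441 + 54051904 = 56239345
sqrt(56239345) = 7499.2896
t = 7499.2896 / 2230 = 3.3629 s

3.3629


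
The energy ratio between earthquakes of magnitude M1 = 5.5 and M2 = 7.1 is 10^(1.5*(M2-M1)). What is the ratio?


M2 - M1 = 7.1 - 5.5 = 1.6
1.5 * 1.6 = 2.4
ratio = 10^2.4 = 251.19

251.19


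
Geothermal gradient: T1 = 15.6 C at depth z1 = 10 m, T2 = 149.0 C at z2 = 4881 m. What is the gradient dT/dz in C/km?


dT = 149.0 - 15.6 = 133.4 C
dz = 4881 - 10 = 4871 m
gradient = dT/dz * 1000 = 133.4/4871 * 1000 = 27.3866 C/km

27.3866


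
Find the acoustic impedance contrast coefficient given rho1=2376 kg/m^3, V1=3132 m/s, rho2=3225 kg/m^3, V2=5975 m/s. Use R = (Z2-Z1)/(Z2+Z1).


Z1 = 2376 * 3132 = 7441632
Z2 = 3225 * 5975 = 19269375
R = (19269375 - 7441632) / (19269375 + 7441632) = 11827743 / 26711007 = 0.4428

0.4428


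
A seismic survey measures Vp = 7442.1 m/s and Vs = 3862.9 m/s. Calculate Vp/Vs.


Vp/Vs = 7442.1 / 3862.9
= 1.9266

1.9266


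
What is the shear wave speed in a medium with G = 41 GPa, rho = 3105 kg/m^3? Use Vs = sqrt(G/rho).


Convert G to Pa: G = 41e9 Pa
Compute G/rho = 41e9 / 3105 = 13204508.8567
Vs = sqrt(13204508.8567) = 3633.8 m/s

3633.8


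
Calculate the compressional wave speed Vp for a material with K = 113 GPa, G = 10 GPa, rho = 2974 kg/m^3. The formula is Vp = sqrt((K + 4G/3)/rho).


First compute the effective modulus:
K + 4G/3 = 113e9 + 4*10e9/3 = 126333333333.33 Pa
Then divide by density:
126333333333.33 / 2974 = 42479264.7388 Pa/(kg/m^3)
Take the square root:
Vp = sqrt(42479264.7388) = 6517.61 m/s

6517.61


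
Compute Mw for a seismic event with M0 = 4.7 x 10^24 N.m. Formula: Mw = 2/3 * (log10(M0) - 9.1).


log10(M0) = log10(4.7 x 10^24) = 24.6721
Mw = 2/3 * (24.6721 - 9.1)
= 2/3 * 15.5721
= 10.38

10.38


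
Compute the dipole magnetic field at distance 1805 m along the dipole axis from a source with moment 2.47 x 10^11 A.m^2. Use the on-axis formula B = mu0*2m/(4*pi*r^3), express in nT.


m = 2.47 x 10^11 = 247000000000 A.m^2
2m = 494000000000 A.m^2
r^3 = 1805^3 = 5880735125
B = (4pi*10^-7) * 494000000000 / (4*pi * 5880735125) * 1e9
= 620778.708349 / 73899497065.63 * 1e9
= 8400.3103 nT

8400.3103


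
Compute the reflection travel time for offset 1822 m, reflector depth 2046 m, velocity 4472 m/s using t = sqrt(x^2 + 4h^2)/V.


x^2 + 4h^2 = 1822^2 + 4*2046^2 = 3319684 + 16744464 = 20064148
sqrt(20064148) = 4479.3022
t = 4479.3022 / 4472 = 1.0016 s

1.0016


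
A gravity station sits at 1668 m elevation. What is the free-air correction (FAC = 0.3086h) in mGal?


FAC = 0.3086 * h
= 0.3086 * 1668
= 514.7448 mGal

514.7448


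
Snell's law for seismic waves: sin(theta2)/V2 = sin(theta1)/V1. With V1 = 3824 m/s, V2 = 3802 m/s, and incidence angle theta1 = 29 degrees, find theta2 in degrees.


sin(theta1) = sin(29 deg) = 0.48481
sin(theta2) = V2/V1 * sin(theta1) = 3802/3824 * 0.48481 = 0.48202
theta2 = arcsin(0.48202) = 28.8174 degrees

28.8174


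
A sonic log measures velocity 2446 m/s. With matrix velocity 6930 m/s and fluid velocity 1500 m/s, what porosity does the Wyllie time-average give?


1/V - 1/Vm = 1/2446 - 1/6930 = 0.00026453
1/Vf - 1/Vm = 1/1500 - 1/6930 = 0.00052237
phi = 0.00026453 / 0.00052237 = 0.5064

0.5064


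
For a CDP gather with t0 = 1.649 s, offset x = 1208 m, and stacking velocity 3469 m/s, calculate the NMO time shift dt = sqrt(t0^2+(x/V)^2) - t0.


x/Vnmo = 1208/3469 = 0.348227
(x/Vnmo)^2 = 0.121262
t0^2 = 2.719201
sqrt(2.719201 + 0.121262) = 1.685367
dt = 1.685367 - 1.649 = 0.036367

0.036367


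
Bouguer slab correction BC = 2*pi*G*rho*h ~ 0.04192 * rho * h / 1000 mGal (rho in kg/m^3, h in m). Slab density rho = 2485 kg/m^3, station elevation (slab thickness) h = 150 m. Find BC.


BC = 0.04192 * rho * h / 1000
= 0.04192 * 2485 * 150 / 1000
= 15.6257 mGal

15.6257


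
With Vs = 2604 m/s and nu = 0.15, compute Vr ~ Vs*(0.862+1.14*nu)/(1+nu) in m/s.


Numerator factor = 0.862 + 1.14*0.15 = 1.033
Denominator = 1 + 0.15 = 1.15
Vr = 2604 * 1.033 / 1.15 = 2339.07 m/s

2339.07


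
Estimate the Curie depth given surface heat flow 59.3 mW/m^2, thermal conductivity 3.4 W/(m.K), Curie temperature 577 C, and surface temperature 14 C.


T_Curie - T_surf = 577 - 14 = 563 C
Convert q to W/m^2: 59.3 mW/m^2 = 0.0593 W/m^2
d = 563 * 3.4 / 0.0593 = 32279.93 m

32279.93


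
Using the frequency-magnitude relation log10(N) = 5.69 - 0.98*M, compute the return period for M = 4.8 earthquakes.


log10(N) = 5.69 - 0.98*4.8 = 0.986
N = 10^0.986 = 9.682779
T = 1/N = 1/9.682779 = 0.1033 years

0.1033


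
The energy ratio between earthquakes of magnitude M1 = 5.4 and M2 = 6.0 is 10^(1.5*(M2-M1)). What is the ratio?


M2 - M1 = 6.0 - 5.4 = 0.6
1.5 * 0.6 = 0.9
ratio = 10^0.9 = 7.94

7.94


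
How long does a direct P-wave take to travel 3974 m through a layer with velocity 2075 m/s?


t = x / V
= 3974 / 2075
= 1.9152 s

1.9152


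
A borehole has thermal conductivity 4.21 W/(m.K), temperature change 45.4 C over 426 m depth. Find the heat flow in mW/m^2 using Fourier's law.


q = k * dT / dz * 1000
= 4.21 * 45.4 / 426 * 1000
= 0.448671 * 1000
= 448.6714 mW/m^2

448.6714


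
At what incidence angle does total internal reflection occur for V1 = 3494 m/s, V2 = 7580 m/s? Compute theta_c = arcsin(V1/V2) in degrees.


V1/V2 = 3494/7580 = 0.46095
theta_c = arcsin(0.46095) = 27.4484 degrees

27.4484


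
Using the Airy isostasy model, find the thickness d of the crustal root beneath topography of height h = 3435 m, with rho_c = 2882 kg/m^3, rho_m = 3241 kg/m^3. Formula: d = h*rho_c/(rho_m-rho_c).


rho_m - rho_c = 3241 - 2882 = 359
d = 3435 * 2882 / 359
= 9899670 / 359
= 27575.68 m

27575.68


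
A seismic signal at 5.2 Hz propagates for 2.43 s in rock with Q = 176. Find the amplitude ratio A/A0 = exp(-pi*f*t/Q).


pi*f*t/Q = pi*5.2*2.43/176 = 0.225552
A/A0 = exp(-0.225552) = 0.798076

0.798076


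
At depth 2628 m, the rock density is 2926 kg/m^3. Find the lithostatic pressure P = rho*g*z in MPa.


P = rho * g * z / 1e6
= 2926 * 9.81 * 2628 / 1e6
= 75434269.68 / 1e6
= 75.4343 MPa

75.4343


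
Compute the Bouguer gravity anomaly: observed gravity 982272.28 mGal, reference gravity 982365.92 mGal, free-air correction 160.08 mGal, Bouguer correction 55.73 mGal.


BA = g_obs - g_ref + FAC - BC
= 982272.28 - 982365.92 + 160.08 - 55.73
= 10.71 mGal

10.71


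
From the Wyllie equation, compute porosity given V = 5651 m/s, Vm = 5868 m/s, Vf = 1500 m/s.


1/V - 1/Vm = 1/5651 - 1/5868 = 6.54e-06
1/Vf - 1/Vm = 1/1500 - 1/5868 = 0.00049625
phi = 6.54e-06 / 0.00049625 = 0.0132

0.0132


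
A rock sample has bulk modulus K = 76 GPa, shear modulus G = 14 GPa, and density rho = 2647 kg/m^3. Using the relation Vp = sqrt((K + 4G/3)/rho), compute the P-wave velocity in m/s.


First compute the effective modulus:
K + 4G/3 = 76e9 + 4*14e9/3 = 94666666666.67 Pa
Then divide by density:
94666666666.67 / 2647 = 35763757.7131 Pa/(kg/m^3)
Take the square root:
Vp = sqrt(35763757.7131) = 5980.28 m/s

5980.28


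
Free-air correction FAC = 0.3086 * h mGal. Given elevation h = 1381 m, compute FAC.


FAC = 0.3086 * h
= 0.3086 * 1381
= 426.1766 mGal

426.1766


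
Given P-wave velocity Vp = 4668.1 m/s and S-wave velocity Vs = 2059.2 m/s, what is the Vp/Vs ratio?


Vp/Vs = 4668.1 / 2059.2
= 2.2669

2.2669


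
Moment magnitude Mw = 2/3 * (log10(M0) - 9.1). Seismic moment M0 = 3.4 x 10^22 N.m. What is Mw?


log10(M0) = log10(3.4 x 10^22) = 22.5315
Mw = 2/3 * (22.5315 - 9.1)
= 2/3 * 13.4315
= 8.95

8.95


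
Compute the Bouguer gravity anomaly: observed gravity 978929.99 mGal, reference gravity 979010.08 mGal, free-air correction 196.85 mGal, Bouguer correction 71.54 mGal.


BA = g_obs - g_ref + FAC - BC
= 978929.99 - 979010.08 + 196.85 - 71.54
= 45.22 mGal

45.22


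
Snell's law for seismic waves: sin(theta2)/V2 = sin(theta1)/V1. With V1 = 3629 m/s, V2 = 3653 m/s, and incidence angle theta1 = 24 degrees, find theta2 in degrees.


sin(theta1) = sin(24 deg) = 0.406737
sin(theta2) = V2/V1 * sin(theta1) = 3653/3629 * 0.406737 = 0.409427
theta2 = arcsin(0.409427) = 24.1688 degrees

24.1688


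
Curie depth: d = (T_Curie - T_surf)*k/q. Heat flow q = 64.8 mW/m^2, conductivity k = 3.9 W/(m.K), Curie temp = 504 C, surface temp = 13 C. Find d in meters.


T_Curie - T_surf = 504 - 13 = 491 C
Convert q to W/m^2: 64.8 mW/m^2 = 0.0648 W/m^2
d = 491 * 3.9 / 0.0648 = 29550.93 m

29550.93


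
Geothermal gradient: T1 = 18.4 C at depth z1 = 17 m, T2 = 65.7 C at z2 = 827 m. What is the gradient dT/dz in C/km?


dT = 65.7 - 18.4 = 47.3 C
dz = 827 - 17 = 810 m
gradient = dT/dz * 1000 = 47.3/810 * 1000 = 58.3951 C/km

58.3951


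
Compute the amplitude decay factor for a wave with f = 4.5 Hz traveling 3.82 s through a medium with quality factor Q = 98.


pi*f*t/Q = pi*4.5*3.82/98 = 0.551061
A/A0 = exp(-0.551061) = 0.576338

0.576338


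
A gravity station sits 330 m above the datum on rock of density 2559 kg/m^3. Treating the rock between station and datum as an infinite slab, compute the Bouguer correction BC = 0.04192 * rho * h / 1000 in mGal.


BC = 0.04192 * rho * h / 1000
= 0.04192 * 2559 * 330 / 1000
= 35.4002 mGal

35.4002


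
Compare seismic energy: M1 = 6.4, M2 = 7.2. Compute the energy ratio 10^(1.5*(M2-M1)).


M2 - M1 = 7.2 - 6.4 = 0.8
1.5 * 0.8 = 1.2
ratio = 10^1.2 = 15.85

15.85


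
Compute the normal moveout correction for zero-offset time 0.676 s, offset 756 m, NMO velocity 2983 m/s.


x/Vnmo = 756/2983 = 0.253436
(x/Vnmo)^2 = 0.06423
t0^2 = 0.456976
sqrt(0.456976 + 0.06423) = 0.721946
dt = 0.721946 - 0.676 = 0.045946

0.045946


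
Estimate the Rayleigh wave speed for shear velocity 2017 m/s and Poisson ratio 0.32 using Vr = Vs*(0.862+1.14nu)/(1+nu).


Numerator factor = 0.862 + 1.14*0.32 = 1.2268
Denominator = 1 + 0.32 = 1.32
Vr = 2017 * 1.2268 / 1.32 = 1874.59 m/s

1874.59


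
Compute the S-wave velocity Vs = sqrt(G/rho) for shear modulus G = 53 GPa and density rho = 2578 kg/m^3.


Convert G to Pa: G = 53e9 Pa
Compute G/rho = 53e9 / 2578 = 20558572.5369
Vs = sqrt(20558572.5369) = 4534.16 m/s

4534.16


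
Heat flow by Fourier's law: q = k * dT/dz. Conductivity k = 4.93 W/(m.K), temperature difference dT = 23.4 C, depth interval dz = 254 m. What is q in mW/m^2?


q = k * dT / dz * 1000
= 4.93 * 23.4 / 254 * 1000
= 0.454181 * 1000
= 454.1811 mW/m^2

454.1811


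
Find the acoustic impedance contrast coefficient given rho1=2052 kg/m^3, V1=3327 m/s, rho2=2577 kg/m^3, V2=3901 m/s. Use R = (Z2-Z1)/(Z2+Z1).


Z1 = 2052 * 3327 = 6827004
Z2 = 2577 * 3901 = 10052877
R = (10052877 - 6827004) / (10052877 + 6827004) = 3225873 / 16879881 = 0.1911

0.1911


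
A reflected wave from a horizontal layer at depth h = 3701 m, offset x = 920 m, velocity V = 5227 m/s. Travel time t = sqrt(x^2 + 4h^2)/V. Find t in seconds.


x^2 + 4h^2 = 920^2 + 4*3701^2 = 846400 + 54789604 = 55636004
sqrt(55636004) = 7458.9546
t = 7458.9546 / 5227 = 1.427 s

1.427


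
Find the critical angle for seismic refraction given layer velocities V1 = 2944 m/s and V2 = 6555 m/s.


V1/V2 = 2944/6555 = 0.449123
theta_c = arcsin(0.449123) = 26.6874 degrees

26.6874


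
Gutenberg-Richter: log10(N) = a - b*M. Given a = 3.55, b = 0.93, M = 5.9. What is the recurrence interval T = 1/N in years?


log10(N) = 3.55 - 0.93*5.9 = -1.937
N = 10^-1.937 = 0.011561
T = 1/N = 1/0.011561 = 86.4968 years

86.4968


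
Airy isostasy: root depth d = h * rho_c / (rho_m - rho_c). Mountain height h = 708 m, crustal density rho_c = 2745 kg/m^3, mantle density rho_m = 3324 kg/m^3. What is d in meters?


rho_m - rho_c = 3324 - 2745 = 579
d = 708 * 2745 / 579
= 1943460 / 579
= 3356.58 m

3356.58
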